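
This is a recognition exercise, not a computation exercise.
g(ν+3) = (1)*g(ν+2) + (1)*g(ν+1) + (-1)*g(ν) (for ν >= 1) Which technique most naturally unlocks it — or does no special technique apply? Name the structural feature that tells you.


Verdict: the characteristic-root method — the recurrence is linear and homogeneous with constant coefficients, so the ansatz r^ν turns it into a polynomial equation for r.


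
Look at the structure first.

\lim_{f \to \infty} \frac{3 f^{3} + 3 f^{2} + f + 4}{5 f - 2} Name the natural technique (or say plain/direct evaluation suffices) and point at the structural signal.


Technique: dominant-term comparison — growth-rate triage: the leading powers of f decide the limit, everything else is noise. As a single quotient, the ∞/∞ shape would yield to repeated differentiation as well — the growth comparison gets there in one look.


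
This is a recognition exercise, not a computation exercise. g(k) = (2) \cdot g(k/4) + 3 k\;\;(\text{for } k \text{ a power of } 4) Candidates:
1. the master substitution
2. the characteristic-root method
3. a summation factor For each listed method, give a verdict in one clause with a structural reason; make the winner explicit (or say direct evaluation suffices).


Verdict: the master substitution — treat m = log base 4 of k as the new clock: one recursion step advances m by one while k scales by 4.
- the master substitution — yes, a natural case for it.
- the characteristic-root method: the recursion divides its index rather than shifting it — outside the constant-shift family the root method covers.
- a summation factor: the recursion divides its index rather than shifting it — there is no previous-term chain for a summation factor to telescope.


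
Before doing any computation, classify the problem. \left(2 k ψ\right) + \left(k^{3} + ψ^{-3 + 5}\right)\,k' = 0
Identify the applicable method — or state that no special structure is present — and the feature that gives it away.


Diagnosis: the exact-equation method — equality of cross partials is the green light — assemble the potential function term by term.


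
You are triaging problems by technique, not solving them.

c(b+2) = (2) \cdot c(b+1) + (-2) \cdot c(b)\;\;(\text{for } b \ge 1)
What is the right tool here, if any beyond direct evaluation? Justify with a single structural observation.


Diagnosis: the characteristic-root method — the recurrence is linear and homogeneous with constant coefficients, so the ansatz r^b turns it into a polynomial equation for r.


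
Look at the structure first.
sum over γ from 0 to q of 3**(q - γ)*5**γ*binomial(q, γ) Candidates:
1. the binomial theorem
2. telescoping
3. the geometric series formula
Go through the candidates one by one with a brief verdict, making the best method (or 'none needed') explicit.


Best approach: the binomial theorem — the summand is term γ of a binomial expansion in 5 and 3; the whole sum is a single power.
- the binomial theorem — applies; the problem has the shape this method handles.
- telescoping: writing out consecutive terms as given produces no pairwise cancellation.
- the geometric series formula — consecutive terms are not related by a fixed multiplier.


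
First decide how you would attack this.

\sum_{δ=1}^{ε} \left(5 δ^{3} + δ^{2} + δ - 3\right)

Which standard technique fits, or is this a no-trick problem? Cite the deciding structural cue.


Diagnosis: no special technique — constant-multiple powers of δ with no cancellation partners and no common ratio — use the standard power-sum formulas.


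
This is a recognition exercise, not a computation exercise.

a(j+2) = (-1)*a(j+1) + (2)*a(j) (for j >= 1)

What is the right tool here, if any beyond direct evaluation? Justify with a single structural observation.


Diagnosis: the characteristic-root method — no index-dependence in the weights and nothing inhomogeneous: classic characteristic-equation setup.


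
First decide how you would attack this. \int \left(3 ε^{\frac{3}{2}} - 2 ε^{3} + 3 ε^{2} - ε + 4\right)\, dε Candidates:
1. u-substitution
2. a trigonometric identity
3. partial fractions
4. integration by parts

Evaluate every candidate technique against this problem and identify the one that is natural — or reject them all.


Best approach: no special technique — scan for structure and find none: constant multiples of powers of ε, integrate directly.
- u-substitution: no subexpression of the integrand pairs with its own derivative as a factor — individual terms may offer their own substitutions, but any change of variable covering the whole integral would have to be constructed from outside the expression.
- a trigonometric identity — there is no trigonometric structure at all — the integrand carries no sine or cosine to rewrite.
- partial fractions — there is no rational-function structure to decompose.
- integration by parts: the integrand does not split as a nonconstant polynomial times an exp, sine, cosine of a linear argument, or logarithm — no polynomial-kernel parts product to differentiate one side of.


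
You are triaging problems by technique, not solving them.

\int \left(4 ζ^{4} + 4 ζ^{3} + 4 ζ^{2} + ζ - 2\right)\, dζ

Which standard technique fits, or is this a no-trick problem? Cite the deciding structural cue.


Technique: no special technique — scan for structure and find none: constant multiples of powers of ζ, integrate directly.


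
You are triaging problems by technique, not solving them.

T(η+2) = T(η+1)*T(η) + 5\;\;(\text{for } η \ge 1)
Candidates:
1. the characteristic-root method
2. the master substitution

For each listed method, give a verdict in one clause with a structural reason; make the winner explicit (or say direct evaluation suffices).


Diagnosis: no special technique — this one you iterate or analyze qualitatively: the nonlinearity defeats linear solution methods.
- the characteristic-root method — nonlinearity rules out exponential-mode superposition from the start.
- the master substitution: the recursive argument is a shift of the index, not a fixed fraction of it.


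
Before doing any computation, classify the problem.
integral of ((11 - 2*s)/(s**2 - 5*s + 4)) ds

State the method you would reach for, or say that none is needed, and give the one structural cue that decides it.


Verdict: partial fractions — with s**2 - 5*s + 4 factorable and the degree on top strictly smaller, simple-fraction decomposition is immediate.


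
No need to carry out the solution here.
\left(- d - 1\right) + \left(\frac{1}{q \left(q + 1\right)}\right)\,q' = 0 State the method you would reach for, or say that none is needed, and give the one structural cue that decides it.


Verdict: separation of variables — all dependence on the two variables factors apart, the defining separable shape. A Bernoulli substitution applies to this equation as given; separation takes the same equation in its displayed form.


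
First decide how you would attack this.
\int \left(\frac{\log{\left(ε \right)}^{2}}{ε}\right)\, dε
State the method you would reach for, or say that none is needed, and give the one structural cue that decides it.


Diagnosis: u-substitution — collected, the integrand has one factor that is, up to a constant, the derivative of an inner expression the rest depends on — substitute for that inner expression.


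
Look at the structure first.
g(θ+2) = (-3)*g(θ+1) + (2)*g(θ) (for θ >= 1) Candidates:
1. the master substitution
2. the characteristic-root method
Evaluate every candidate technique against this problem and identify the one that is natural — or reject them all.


Method: the characteristic-root method — fixed numeric weights on consecutive terms and no forcing term added: the root method in its home territory.
- the master substitution — there is no divide-the-index recursive argument.
- the characteristic-root method — yes — fits the structure here.


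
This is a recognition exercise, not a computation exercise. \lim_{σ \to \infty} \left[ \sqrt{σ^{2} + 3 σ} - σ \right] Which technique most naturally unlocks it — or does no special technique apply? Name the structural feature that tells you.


Method: conjugate multiplication — infinity minus infinity with a radical in play — multiply by the conjugate so the divergences of \sqrt{σ^{2} + 3 σ} and σ annihilate.


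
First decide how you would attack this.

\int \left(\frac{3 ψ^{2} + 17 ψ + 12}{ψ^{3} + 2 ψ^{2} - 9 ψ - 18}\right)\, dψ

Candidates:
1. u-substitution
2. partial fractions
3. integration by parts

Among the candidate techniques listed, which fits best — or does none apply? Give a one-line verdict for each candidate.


Method: partial fractions — with ψ^{3} + 2 ψ^{2} - 9 ψ - 18 factorable and the degree on top strictly smaller, simple-fraction decomposition is immediate.
- u-substitution: no subexpression of the integrand serves as a whole-integral substitution inner — individual terms may offer their own, but none carries its derivative as a factor of the full integrand; a working change of variable would have to be constructed from outside the expression.
- partial fractions — applicable, and directly so.
- integration by parts: the nonconstant-polynomial-times-standard-kernel pattern (an exp, sine, cosine, or logarithm partner) is absent.


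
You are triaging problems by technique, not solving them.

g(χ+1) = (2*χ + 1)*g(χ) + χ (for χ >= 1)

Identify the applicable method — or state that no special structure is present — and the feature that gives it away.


Best approach: a summation factor — because the multiplier 2*χ + 1 is index-dependent, divide through by its running product and sum the resulting differences.


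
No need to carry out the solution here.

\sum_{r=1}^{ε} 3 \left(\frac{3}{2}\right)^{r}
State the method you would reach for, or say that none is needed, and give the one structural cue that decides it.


Method: the geometric series formula — each summand is the previous one scaled by \frac{3}{2}; that constant multiplier is itself the geometric structure.


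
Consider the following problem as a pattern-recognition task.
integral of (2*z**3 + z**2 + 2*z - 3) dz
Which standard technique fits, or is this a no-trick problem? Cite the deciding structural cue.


Verdict: no special technique — a term-by-term power-rule job in z; no substitution or rearrangement earns its keep here.


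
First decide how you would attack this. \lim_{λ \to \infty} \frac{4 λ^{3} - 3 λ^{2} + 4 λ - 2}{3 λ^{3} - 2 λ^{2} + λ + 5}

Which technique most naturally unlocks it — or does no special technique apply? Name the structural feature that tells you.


Best approach: dominant-term comparison — at large λ only the top-degree terms survive; compare the leading terms and the limit falls out. Viewed as a single quotient this is an ∞/∞ form — an at-infinity application of l'Hôpital's rule would also resolve it; comparing leading growth reads the answer without differentiating.


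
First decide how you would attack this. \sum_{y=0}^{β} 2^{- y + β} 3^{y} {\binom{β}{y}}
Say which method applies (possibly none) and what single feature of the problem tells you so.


Method: the binomial theorem — the summand is term y of a binomial expansion in 3 and 2; the whole sum is a single power.


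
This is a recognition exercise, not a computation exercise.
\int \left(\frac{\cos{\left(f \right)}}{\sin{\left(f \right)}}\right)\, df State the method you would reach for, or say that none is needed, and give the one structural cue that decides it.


Technique: u-substitution — \cos{\left(f \right)} matches the derivative of \sin{\left(f \right)} up to a constant; with u = \sin{\left(f \right)} the whole integrand folds into a function of u alone.


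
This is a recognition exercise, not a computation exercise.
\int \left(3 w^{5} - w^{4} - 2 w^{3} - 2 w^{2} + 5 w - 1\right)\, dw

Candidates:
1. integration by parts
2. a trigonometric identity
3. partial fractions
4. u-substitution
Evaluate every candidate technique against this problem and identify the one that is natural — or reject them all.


Diagnosis: no special technique — scan for structure and find none: constant multiples of powers of w, integrate directly.
- integration by parts: parts would only shuffle a directly integrable integrand.
- a trigonometric identity: there is no trigonometric structure at all — the integrand carries no sine or cosine to rewrite.
- partial fractions — there is no rational-function structure to decompose.
- u-substitution — any workable substitution here is cosmetic — the integrand is already in directly integrable form.


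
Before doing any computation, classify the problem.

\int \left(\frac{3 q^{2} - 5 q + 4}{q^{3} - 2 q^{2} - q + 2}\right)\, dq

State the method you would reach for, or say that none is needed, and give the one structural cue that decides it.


Diagnosis: partial fractions — the factorization of q^{3} - 2 q^{2} - q + 2 is the whole battle; after it, each term is a table integral.


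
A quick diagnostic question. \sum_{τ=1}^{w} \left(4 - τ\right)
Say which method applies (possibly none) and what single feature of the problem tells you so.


Verdict: no special technique — no cancellation, no constant ratio, no binomial weights — just polynomial terms summed directly.


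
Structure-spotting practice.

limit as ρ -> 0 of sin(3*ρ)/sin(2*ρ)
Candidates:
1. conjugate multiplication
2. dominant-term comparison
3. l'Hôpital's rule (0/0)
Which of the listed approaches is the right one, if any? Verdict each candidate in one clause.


Diagnosis: l'Hôpital's rule (0/0) — plug in 0: top and bottom both hit zero, so differentiate each and retry. Expanding numerator and denominator to first order gives the same value — the rule automates exactly that.
- conjugate multiplication — rationalization has no target — no divergent radical difference appears.
- dominant-term comparison: no ranking of term growth rates resolves the limit here.
- l'Hôpital's rule (0/0) — yes, a natural case for it.


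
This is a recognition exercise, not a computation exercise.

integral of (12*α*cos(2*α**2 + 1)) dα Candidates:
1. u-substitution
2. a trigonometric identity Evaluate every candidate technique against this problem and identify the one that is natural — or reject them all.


Diagnosis: u-substitution — everything non-trivial happens through the inner expression 2*α**2 + 1, and its derivative accounts for the remaining factor up to a constant, so set u = 2*α**2 + 1.
- u-substitution — yes, a natural case for it.
- a trigonometric identity — no even trigonometric power and no product of distinct frequencies to rewrite.


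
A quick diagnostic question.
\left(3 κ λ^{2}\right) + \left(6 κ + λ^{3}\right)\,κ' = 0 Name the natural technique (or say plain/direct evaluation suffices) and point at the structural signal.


Best approach: the exact-equation method — this form is already the differential of something: the matching mixed partials of 3 κ λ^{2} and 6 κ + λ^{3} prove it.


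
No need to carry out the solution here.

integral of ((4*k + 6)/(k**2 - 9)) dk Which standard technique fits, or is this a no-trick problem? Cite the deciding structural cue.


Technique: partial fractions — the factorization of k**2 - 9 is the whole battle; after it, each term is a table integral.


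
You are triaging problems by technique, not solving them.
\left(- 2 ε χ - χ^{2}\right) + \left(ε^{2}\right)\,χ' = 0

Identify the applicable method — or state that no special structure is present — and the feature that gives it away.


Diagnosis: the homogeneous substitution — the slope is degree-zero homogeneous: the ratio substitution v = χ/ε collapses it. This doubles as a Bernoulli equation in the unknown as written; the homogeneous route needs no setup at all.


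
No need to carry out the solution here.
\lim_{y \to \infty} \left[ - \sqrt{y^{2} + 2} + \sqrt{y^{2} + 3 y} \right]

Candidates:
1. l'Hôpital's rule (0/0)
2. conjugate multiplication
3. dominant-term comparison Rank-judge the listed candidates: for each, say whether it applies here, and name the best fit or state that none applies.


Diagnosis: conjugate multiplication — two divergent pieces with a minus sign between them and a radical in the mix: rationalize \sqrt{y^{2} + 3 y} - \sqrt{y^{2} + 2} before any limit law applies.
- l'Hôpital's rule (0/0): the expression is a difference driving to ∞ − ∞, not a 0/0 quotient — there is no ratio for the rule to differentiate.
- conjugate multiplication: applies; the problem has the shape this method handles.
- dominant-term comparison — leading-power comparison does not apply to this form.


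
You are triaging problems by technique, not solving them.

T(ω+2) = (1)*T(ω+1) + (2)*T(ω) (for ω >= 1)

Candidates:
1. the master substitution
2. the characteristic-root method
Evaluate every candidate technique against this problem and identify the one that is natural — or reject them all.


Best approach: the characteristic-root method — this is the constant-coefficient homogeneous case — the whole solution in ω reduces to a polynomial's roots.
- the master substitution: the recursion shifts the index rather than dividing it.
- the characteristic-root method: applicable, and directly so.


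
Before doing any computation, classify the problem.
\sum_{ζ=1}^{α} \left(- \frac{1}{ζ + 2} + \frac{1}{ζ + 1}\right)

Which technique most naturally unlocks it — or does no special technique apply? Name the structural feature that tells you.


Best approach: telescoping — the generic term is a one-step difference of \frac{1}{ζ + 1}, so partial sums shortcut to endpoint evaluation.


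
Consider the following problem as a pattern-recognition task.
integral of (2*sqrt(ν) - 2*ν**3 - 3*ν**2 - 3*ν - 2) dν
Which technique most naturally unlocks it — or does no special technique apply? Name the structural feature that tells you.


Best approach: no special technique — the integrand is a sum of constant multiples of powers of ν — integrate term by term.


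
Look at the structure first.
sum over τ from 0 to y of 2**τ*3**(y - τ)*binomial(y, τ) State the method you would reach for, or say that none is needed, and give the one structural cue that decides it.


Diagnosis: the binomial theorem — the summand is term τ of a binomial expansion in 2 and 3; the whole sum is a single power.


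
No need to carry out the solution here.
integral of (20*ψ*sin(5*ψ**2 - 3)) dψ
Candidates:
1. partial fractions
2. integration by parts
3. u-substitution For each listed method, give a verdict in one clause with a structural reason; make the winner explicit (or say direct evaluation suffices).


Best approach: u-substitution — structure check: outer function, inner expression 5*ψ**2 - 3, inner derivative as a factor — the classic u = 5*ψ**2 - 3 pattern.
- partial fractions: the expression is not a ratio of polynomials that decomposes further.
- integration by parts — a polynomial factor is present, but its partner is not an exp, sine, or cosine of a degree-1 argument, nor a logarithm.
- u-substitution: yes — fits the structure here.


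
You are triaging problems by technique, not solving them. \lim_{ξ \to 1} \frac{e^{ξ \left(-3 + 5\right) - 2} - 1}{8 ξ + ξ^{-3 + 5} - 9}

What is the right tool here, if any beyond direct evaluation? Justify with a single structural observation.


Diagnosis: l'Hôpital's rule (0/0) — the 0/0 form at 1 is the signature situation for l'Hôpital's rule. A local series expansion at the point resolves it as well; the rule is the packaged version of that step.


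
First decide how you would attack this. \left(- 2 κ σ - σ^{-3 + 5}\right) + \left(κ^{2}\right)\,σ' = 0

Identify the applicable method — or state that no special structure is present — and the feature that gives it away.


Best approach: the homogeneous substitution — scaling κ and σ together leaves the slope fixed — it depends only on σ/κ, so substitute the ratio. Rearranged, this also fits the Bernoulli template directly; the homogeneous substitution reads the structure without the rearrangement.


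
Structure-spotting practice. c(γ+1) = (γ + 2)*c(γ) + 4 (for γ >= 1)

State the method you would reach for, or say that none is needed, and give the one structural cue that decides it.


Method: a summation factor — rescale the sequence by the product of the weights γ + 2 so far — the recurrence collapses to a plain running sum.


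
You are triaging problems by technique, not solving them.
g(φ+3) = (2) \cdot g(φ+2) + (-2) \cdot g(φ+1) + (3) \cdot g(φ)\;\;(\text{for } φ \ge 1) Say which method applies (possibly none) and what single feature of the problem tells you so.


Method: the characteristic-root method — try a geometric ansatz r^φ: constant coefficients turn the recurrence into one polynomial equation in r.


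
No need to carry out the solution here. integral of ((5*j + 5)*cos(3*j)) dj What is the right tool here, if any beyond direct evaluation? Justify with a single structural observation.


Best approach: integration by parts — a polynomial factor 5*j + 5 multiplies cos(3*j); differentiating 5*j + 5 lowers its degree while cos(3*j) integrates cleanly, so parts wins.


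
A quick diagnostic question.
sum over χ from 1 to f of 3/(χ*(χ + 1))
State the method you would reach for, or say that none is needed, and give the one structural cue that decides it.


Technique: telescoping — integer-spaced poles in 3/(χ*(χ + 1)) are the telescoping signature in disguise.


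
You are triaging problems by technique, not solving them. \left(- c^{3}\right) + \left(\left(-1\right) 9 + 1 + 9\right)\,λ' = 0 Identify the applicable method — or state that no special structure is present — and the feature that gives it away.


Verdict: no special technique — solved for the derivative, λ never appears on the right — this is a direct integration in c, not a differential-equations problem at heart.


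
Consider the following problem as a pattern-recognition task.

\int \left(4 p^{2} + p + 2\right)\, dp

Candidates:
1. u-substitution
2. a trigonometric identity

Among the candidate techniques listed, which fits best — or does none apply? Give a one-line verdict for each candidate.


Verdict: no special technique — the integrand is a sum of constant multiples of powers of p — integrate term by term.
- u-substitution: no substitution does more than relabel what direct integration already handles.
- a trigonometric identity: there is no trigonometric structure at all — the integrand carries no sine or cosine to rewrite.


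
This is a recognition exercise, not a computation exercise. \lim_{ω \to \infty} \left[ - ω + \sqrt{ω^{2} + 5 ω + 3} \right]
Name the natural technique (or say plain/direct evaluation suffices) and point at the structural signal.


Diagnosis: conjugate multiplication — both pieces blow up but their difference is finite; the conjugate trick rationalizes \sqrt{ω^{2} + 5 ω + 3} - ω.


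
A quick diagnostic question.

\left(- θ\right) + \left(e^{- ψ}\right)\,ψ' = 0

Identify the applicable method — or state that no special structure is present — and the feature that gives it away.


Verdict: separation of variables — one side of the product carries the independent variable, the other the unknown — the textbook separation shape. The cross-partial test also passes here (vacuously, each side single-variable); the potential-function route would work, separation is simply more immediate.


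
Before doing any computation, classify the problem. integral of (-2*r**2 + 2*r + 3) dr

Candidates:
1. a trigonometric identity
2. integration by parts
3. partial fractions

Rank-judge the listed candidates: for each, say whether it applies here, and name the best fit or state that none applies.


Technique: no special technique — scan for structure and find none: constant multiples of powers of r, integrate directly.
- a trigonometric identity — there is no trigonometric structure at all — the integrand carries no sine or cosine to rewrite.
- integration by parts: splitting off a factor buys nothing — the integrand integrates directly without parts.
- partial fractions: there is no rational-function structure to decompose.


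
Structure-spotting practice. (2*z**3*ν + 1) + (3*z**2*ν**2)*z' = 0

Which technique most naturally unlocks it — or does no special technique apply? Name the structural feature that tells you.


Technique: the exact-equation method — check exactness first: here it holds (2*z**3*ν + 1, 3*z**2*ν**2 have matching cross partials), so no integrating factor is needed.


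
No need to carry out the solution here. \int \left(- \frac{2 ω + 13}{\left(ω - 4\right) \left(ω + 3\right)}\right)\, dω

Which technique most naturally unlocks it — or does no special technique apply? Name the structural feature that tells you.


Method: partial fractions — a proper rational integrand whose denominator splits into simpler factors — decompose into partial fractions first.


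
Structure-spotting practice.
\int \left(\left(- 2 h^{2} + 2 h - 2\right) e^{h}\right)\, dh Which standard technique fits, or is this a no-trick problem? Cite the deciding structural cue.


Best approach: integration by parts — a polynomial factor - 2 h^{2} + 2 h - 2 multiplies e^{h}; differentiating - 2 h^{2} + 2 h - 2 lowers its degree while e^{h} integrates cleanly, so parts wins.


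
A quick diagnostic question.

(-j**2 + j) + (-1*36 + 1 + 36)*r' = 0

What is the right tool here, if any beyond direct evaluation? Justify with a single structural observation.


Diagnosis: no special technique — the slope is a function of j alone, so integrate both sides directly.


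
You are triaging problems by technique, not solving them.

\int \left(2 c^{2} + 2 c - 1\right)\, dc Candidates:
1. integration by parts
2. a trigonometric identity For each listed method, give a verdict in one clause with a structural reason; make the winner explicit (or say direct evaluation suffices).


Method: no special technique — scan for structure and find none: constant multiples of powers of c, integrate directly.
- integration by parts: splitting off a factor buys nothing — the integrand integrates directly without parts.
- a trigonometric identity: with no trigonometric functions present, identity rewriting has no target.


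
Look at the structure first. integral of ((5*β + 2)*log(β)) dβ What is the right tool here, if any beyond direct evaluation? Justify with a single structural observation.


Method: integration by parts — log(β) is the classic u in parts — its derivative is a plain reciprocal while 5*β + 2 absorbs the dv role.


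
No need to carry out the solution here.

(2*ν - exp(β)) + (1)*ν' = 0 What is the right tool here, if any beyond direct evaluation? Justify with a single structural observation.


Diagnosis: a linear integrating factor — linear in the unknown with genuine forcing: multiply through by the exponential of the integrated coefficient and the left side closes into one derivative.


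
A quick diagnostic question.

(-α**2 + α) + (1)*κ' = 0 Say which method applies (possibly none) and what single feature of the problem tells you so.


Technique: no special technique — solved for the derivative, κ never appears on the right — this is a direct integration in α, not a differential-equations problem at heart.


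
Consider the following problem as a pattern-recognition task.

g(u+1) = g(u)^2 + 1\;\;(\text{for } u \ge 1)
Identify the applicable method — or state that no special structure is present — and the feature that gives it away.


Verdict: no special technique — once the recursion is nonlinear, characteristic roots, master substitutions, and summation factors are all off the table.


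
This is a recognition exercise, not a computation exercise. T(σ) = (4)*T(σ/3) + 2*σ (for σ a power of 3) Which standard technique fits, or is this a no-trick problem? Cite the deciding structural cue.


Method: the master substitution — the index is divided (σ/3), not shifted — substitute σ = 3^m to straighten it into a shift recurrence.


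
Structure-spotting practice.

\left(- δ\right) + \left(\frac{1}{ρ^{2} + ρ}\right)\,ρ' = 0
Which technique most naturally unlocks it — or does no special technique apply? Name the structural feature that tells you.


Best approach: separation of variables — solved for the derivative, the right side factors as δ times ρ^{2} + ρ — all δ-dependence separates from all ρ-dependence. A Bernoulli substitution applies to this equation as given; separation takes the same equation in its displayed form.


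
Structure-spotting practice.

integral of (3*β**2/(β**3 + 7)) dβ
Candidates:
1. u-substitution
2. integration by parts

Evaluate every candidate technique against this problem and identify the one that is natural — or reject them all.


Diagnosis: u-substitution — everything non-trivial happens through the inner expression β**3 + 7, and its derivative accounts for the remaining factor up to a constant, so set u = β**3 + 7.
- u-substitution: applicable, and directly so.
- integration by parts: the integrand does not split as a nonconstant polynomial times an exp, sine, cosine of a linear argument, or logarithm — no polynomial-kernel parts product to differentiate one side of.


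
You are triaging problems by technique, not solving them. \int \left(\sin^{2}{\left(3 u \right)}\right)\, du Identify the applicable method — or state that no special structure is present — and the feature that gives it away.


Diagnosis: a trigonometric identity — the even trigonometric power \sin^{2}{\left(3 u \right)} reduces by a double-angle identity before any integration is attempted.


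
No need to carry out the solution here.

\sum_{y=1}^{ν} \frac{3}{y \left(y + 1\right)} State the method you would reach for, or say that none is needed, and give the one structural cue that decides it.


Verdict: telescoping — split \frac{3}{y \left(y + 1\right)} by partial fractions and the pieces are one function at shifted arguments — interior terms cancel.


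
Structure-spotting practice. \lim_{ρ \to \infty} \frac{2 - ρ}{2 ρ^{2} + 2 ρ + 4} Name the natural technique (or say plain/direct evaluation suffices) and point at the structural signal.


Technique: dominant-term comparison — as ρ grows, only the highest-degree terms matter — compare leading terms and read the limit off. Differentiating the expression as a single quotient would eventually settle it as well; matching dominant growth settles it immediately.


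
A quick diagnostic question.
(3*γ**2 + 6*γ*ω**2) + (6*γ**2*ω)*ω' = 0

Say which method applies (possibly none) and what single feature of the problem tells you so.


Diagnosis: the exact-equation method — the mixed-partials test passes for 3*γ**2 + 6*γ*ω**2 and 6*γ**2*ω, so a potential function exists as presented.


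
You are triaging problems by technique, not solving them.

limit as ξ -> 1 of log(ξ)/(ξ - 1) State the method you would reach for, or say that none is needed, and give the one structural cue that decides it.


Best approach: l'Hôpital's rule (0/0) — both numerator and denominator vanish at 1: the genuine 0/0 indeterminate that l'Hôpital exists for. Known elementary limits would finish this too — the rule just bypasses the case analysis.


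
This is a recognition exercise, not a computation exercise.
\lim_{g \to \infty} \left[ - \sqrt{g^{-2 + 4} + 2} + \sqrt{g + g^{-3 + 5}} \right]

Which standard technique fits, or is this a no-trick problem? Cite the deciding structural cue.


Method: conjugate multiplication — neither \sqrt{g + g^{-3 + 5}} nor \sqrt{g^{-2 + 4} + 2} converges alone, so rewrite their difference as a conjugate-rationalized quotient first.


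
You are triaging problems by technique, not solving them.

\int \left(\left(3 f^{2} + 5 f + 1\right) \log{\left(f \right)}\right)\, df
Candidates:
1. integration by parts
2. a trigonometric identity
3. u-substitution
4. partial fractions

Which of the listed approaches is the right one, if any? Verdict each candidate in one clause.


Best approach: integration by parts — the logarithm \log{\left(f \right)} has no power-rule antiderivative to read off directly, but its derivative is algebraic — so differentiate \log{\left(f \right)} and integrate the polynomial factor 3 f^{2} + 5 f + 1.
- integration by parts — yes, a natural case for it.
- a trigonometric identity — there is no trigonometric structure at all — the integrand carries no sine or cosine to rewrite.
- u-substitution: no subexpression of the integrand serves as a whole-integral substitution inner — individual terms may offer their own, but none carries its derivative as a factor of the full integrand; a working change of variable would have to be constructed from outside the expression.
- partial fractions: there is no rational-function structure to decompose.


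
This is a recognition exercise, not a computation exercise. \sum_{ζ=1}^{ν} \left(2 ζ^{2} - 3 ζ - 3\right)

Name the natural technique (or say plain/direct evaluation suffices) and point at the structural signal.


Best approach: no special technique — with only polynomial terms in ζ present, the classical sum-of-powers identities are all you need.


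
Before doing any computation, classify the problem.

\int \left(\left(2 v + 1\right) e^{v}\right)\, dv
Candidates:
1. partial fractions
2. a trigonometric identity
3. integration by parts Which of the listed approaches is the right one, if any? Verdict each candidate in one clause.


Diagnosis: integration by parts — the integrand splits as 2 v + 1 times e^{v} — repeatedly differentiating the polynomial part kills it, which is the parts ladder.
- partial fractions — there is no rational-function structure to decompose.
- a trigonometric identity — there is no trigonometric structure at all — the integrand carries no sine or cosine to rewrite.
- integration by parts: a fit — the right tool for this form.


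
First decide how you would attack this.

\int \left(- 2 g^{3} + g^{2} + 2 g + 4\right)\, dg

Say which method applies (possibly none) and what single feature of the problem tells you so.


Best approach: no special technique — the integrand is a sum of constant multiples of powers of g — integrate term by term.


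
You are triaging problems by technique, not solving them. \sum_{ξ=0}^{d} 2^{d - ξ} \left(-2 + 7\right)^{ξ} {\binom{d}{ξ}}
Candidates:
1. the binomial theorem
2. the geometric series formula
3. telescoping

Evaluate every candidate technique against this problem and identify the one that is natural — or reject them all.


Method: the binomial theorem — {\binom{d}{ξ}} weighting matched powers of (-2 + 7) and 2 is the expanded form of ((-2 + 7) + 2)^d — fold it back up.
- the binomial theorem: applies; the problem has the shape this method handles.
- the geometric series formula: the term-to-term ratio changes with the index, so the geometric formula cannot close it.
- telescoping: the terms as presented offer no neighboring cancellation — a telescoping rewrite may exist, but the displayed structure does not hand one over.


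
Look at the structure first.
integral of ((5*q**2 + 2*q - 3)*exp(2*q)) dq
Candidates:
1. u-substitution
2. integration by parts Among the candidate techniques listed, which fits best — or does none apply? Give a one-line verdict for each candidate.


Technique: integration by parts — 5*q**2 + 2*q - 3 dies after finitely many derivatives while exp(2*q) cycles under integration — the tabular/parts setup.
- u-substitution — no subexpression of the integrand pairs with its own derivative as a factor — individual terms may offer their own substitutions, but any change of variable covering the whole integral would have to be constructed from outside the expression.
- integration by parts — yes, a natural case for it.


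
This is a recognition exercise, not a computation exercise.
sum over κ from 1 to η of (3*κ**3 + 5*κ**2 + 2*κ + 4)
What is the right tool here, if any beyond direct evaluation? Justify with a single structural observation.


Diagnosis: no special technique — constant-multiple powers of κ with no cancellation partners and no common ratio — use the standard power-sum formulas.


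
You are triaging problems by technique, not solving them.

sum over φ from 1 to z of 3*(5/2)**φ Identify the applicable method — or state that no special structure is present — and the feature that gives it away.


Verdict: the geometric series formula — the ratio of consecutive terms is the constant 5/2, independent of the index — a geometric sum.


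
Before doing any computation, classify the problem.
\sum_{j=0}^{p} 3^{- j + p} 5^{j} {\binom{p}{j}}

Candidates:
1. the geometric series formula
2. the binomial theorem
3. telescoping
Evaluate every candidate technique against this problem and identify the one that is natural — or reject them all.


Best approach: the binomial theorem — terms weighting {\binom{p}{j}} against matched powers of 5 and 3 reassemble into (5 + 3)^p by the binomial theorem.
- the geometric series formula — the term-to-term ratio drifts with the index — the one thing the geometric formula cannot absorb.
- the binomial theorem — applicable, and directly so.
- telescoping — computed from the summand as displayed, the partial sums build up without the pairwise collapse telescoping exploits.


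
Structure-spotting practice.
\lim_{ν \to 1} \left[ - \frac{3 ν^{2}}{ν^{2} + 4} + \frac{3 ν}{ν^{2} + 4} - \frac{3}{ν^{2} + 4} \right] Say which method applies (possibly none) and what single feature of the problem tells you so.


Method: no special technique — the expression is continuous at the evaluation point — substitute directly; no indeterminate form appears.


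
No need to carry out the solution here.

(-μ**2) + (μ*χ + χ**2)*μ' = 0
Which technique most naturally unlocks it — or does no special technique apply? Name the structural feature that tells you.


Verdict: the homogeneous substitution — the slope is degree-zero homogeneous: the ratio substitution v = μ/χ collapses it. With the right rearrangement (exchanging the roles of the variables where needed), this also fits a Bernoulli template; the homogeneous substitution reads the structure directly.


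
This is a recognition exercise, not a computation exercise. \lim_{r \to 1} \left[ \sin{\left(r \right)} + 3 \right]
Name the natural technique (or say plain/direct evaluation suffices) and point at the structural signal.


Method: no special technique — nothing blocks direct substitution at 1: plug in and finish.


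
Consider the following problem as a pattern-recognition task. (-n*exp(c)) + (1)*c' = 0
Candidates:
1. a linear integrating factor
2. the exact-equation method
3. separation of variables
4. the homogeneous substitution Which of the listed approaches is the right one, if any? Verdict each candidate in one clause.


Verdict: separation of variables — solved for the derivative, the right side factors as n times exp(c) — all n-dependence separates from all c-dependence.
- a linear integrating factor: the unknown enters nonlinearly (through a power, a denominator, or a transcendental function), which the linear integrating-factor recipe cannot absorb as-is — any repair would come from a preliminary substitution, not the factor.
- the exact-equation method: no potential function has this form as its differential, as written.
- separation of variables — yes, a natural case for it.
- the homogeneous substitution — the slope is not a function of the ratio of the variables alone.
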